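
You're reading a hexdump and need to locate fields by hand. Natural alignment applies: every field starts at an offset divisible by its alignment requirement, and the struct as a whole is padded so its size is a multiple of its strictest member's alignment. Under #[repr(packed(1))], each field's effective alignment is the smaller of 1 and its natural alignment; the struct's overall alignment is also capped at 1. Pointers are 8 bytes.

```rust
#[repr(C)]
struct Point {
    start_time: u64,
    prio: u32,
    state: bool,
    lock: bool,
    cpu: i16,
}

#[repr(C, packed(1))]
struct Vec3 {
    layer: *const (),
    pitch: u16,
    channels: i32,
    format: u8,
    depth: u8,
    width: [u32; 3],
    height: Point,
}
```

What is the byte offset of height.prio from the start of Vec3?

Point: @0: start_time [8B, align 8] → 8; @8: prio [4B, align 4] → 12; @12: state [1B, align 1] → 13; @13: lock [1B, align 1] → 14; @14: cpu [2B, align 2] → 16; size 16, align 8
@0: layer [8B, align 1] → 8
@8: pitch [2B, align 1] → 10
@10: channels [4B, align 1] → 14
@14: format [1B, align 1] → 15
@15: depth [1B, align 1] → 16
@16: width [12B, align 1] → 28
@28: height [16B, align 1] → 44
within Point: prio at 8
28 + 8 = 36

36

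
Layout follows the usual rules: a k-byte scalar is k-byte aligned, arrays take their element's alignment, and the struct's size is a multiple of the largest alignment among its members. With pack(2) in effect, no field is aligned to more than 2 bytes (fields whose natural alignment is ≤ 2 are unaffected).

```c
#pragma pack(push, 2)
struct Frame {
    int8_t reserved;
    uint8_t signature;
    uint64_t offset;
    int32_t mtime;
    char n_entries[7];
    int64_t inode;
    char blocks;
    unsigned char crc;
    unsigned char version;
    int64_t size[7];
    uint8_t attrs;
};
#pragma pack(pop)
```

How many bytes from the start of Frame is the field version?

32

0..1  reserved  (1B, 1-aligned)
1..2  signature  (1B, 1-aligned)
2..10  offset  (8B, 2-aligned)
10..14  mtime  (4B, 2-aligned)
14..21  n_entries  (7B, 1-aligned)
21..22  -- padding (1B)
22..30  inode  (8B, 2-aligned)
30..31  blocks  (1B, 1-aligned)
31..32  crc  (1B, 1-aligned)
32..33  version  (1B, 1-aligned)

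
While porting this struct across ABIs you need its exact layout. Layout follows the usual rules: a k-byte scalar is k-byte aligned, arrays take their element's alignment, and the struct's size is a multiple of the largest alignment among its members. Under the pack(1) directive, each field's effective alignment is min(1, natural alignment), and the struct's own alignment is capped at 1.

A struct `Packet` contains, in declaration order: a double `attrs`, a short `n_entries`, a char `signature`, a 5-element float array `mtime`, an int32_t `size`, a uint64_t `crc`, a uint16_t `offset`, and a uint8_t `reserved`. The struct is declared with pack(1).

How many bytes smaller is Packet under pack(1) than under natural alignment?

10

natural layout:
  @0: attrs [8B, align 8] → 8
  @8: n_entries [2B, align 2] → 10
  @10: signature [1B, align 1] → 11
  +1 pad (align 4)
  @12: mtime [20B, align 4] → 32
  @32: size [4B, align 4] → 36
  +4 pad (align 8)
  @40: crc [8B, align 8] → 48
  @48: offset [2B, align 2] → 50
  @50: reserved [1B, align 1] → 51
  +5 tail pad (align 8)
  size 56, align 8
packed(1) layout:
  @0: attrs [8B, align 1] → 8
  @8: n_entries [2B, align 1] → 10
  @10: signature [1B, align 1] → 11
  @11: mtime [20B, align 1] → 31
  @31: size [4B, align 1] → 35
  @35: crc [8B, align 1] → 43
  @43: offset [2B, align 1] → 45
  @45: reserved [1B, align 1] → 46
  size 46, align 1
56 − 46 = 10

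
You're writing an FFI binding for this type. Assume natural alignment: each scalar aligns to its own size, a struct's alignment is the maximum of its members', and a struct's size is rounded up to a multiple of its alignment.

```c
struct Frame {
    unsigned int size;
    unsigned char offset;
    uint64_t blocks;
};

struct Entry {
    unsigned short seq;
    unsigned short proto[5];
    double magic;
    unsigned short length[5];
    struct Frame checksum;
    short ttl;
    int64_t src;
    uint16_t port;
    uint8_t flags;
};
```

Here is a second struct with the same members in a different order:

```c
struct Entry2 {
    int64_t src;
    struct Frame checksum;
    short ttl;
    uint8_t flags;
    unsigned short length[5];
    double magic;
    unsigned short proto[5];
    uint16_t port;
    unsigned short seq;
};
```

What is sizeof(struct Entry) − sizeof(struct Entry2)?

Frame: 0..4  size  (4B, 4-aligned); 4..5  offset  (1B, 1-aligned); 5..8  -- padding (3B); 8..16  blocks  (8B, 8-aligned); sizeof = 16, alignof = 8
0..2  seq  (2B, 2-aligned)
2..12  proto  (10B, 2-aligned)
12..16  -- padding (4B)
16..24  magic  (8B, 8-aligned)
24..34  length  (10B, 2-aligned)
34..40  -- padding (6B)
40..56  checksum  (16B, 8-aligned)
56..58  ttl  (2B, 2-aligned)
58..64  -- padding (6B)
64..72  src  (8B, 8-aligned)
72..74  port  (2B, 2-aligned)
74..75  flags  (1B, 1-aligned)
75..80  -- tail padding (5B)
sizeof = 80, alignof = 8
— Entry2 —
0..8  src  (8B, 8-aligned)
8..24  checksum  (16B, 8-aligned)
24..26  ttl  (2B, 2-aligned)
26..27  flags  (1B, 1-aligned)
27..28  -- padding (1B)
28..38  length  (10B, 2-aligned)
38..40  -- padding (2B)
40..48  magic  (8B, 8-aligned)
48..58  proto  (10B, 2-aligned)
58..60  port  (2B, 2-aligned)
60..62  seq  (2B, 2-aligned)
62..64  -- tail padding (2B)
sizeof = 64, alignof = 8
80 − 64 = 16

16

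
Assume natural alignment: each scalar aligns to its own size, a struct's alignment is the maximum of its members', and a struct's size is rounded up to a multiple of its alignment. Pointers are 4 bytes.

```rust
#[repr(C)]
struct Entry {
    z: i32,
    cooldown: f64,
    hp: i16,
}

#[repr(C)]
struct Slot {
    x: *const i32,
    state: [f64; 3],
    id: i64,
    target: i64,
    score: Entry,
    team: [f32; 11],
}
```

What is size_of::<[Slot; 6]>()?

Entry: z at 0 (size 4, align 4) → ends 4; pad 4 to align 8 for cooldown; cooldown at 8 (size 8, align 8) → ends 16; hp at 16 (size 2, align 2) → ends 18; tail pad 6 to reach multiple of 8; total 24 bytes, alignment 8
x at 0 (size 4, align 4) → ends 4
pad 4 to align 8 for state
state at 8 (size 24, align 8) → ends 32
id at 32 (size 8, align 8) → ends 40
target at 40 (size 8, align 8) → ends 48
score at 48 (size 24, align 8) → ends 72
team at 72 (size 44, align 4) → ends 116
tail pad 4 to reach multiple of 8
total 120 bytes, alignment 8
array of 6: 6 × 120 = 720

720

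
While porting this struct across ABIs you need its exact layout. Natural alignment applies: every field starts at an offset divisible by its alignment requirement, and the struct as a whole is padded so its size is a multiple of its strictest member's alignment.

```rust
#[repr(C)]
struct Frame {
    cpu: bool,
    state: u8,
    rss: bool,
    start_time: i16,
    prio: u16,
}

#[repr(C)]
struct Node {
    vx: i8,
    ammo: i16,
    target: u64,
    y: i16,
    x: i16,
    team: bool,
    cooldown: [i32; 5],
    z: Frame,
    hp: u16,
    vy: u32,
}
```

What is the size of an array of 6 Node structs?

384

Frame: @0: cpu [1B, align 1] → 1; @1: state [1B, align 1] → 2; @2: rss [1B, align 1] → 3; +1 pad (align 2); @4: start_time [2B, align 2] → 6; @6: prio [2B, align 2] → 8; size 8, align 2
@0: vx [1B, align 1] → 1
+1 pad (align 2)
@2: ammo [2B, align 2] → 4
+4 pad (align 8)
@8: target [8B, align 8] → 16
@16: y [2B, align 2] → 18
@18: x [2B, align 2] → 20
@20: team [1B, align 1] → 21
+3 pad (align 4)
@24: cooldown [20B, align 4] → 44
@44: z [8B, align 2] → 52
@52: hp [2B, align 2] → 54
+2 pad (align 4)
@56: vy [4B, align 4] → 60
+4 tail pad (align 8)
size 64, align 8
array of 6: 6 × 64 = 384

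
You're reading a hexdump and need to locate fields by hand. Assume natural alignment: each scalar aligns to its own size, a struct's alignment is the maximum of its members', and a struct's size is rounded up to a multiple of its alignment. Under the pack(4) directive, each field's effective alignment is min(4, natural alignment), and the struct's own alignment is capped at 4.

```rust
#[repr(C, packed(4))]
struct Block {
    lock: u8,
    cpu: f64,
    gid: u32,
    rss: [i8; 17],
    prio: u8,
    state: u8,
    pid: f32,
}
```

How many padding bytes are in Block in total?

@0: lock [1B, align 1] → 1
+3 pad (align 4)
@4: cpu [8B, align 4] → 12
@12: gid [4B, align 4] → 16
@16: rss [17B, align 1] → 33
@33: prio [1B, align 1] → 34
@34: state [1B, align 1] → 35
+1 pad (align 4)
@36: pid [4B, align 4] → 40
size 40, align 4
data bytes 36, size 40 → padding 4

4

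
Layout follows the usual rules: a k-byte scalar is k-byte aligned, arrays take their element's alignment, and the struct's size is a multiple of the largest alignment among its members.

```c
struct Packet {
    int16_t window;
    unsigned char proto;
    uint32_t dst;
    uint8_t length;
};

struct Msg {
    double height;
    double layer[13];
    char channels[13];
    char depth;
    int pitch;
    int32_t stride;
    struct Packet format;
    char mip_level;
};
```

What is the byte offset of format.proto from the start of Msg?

138

Packet: @0: window [2B, align 2] → 2; @2: proto [1B, align 1] → 3; +1 pad (align 4); @4: dst [4B, align 4] → 8; @8: length [1B, align 1] → 9; +3 tail pad (align 4); size 12, align 4
@0: height [8B, align 8] → 8
@8: layer [104B, align 8] → 112
@112: channels [13B, align 1] → 125
@125: depth [1B, align 1] → 126
+2 pad (align 4)
@128: pitch [4B, align 4] → 132
@132: stride [4B, align 4] → 136
@136: format [12B, align 4] → 148
within Packet: proto at 2
136 + 2 = 138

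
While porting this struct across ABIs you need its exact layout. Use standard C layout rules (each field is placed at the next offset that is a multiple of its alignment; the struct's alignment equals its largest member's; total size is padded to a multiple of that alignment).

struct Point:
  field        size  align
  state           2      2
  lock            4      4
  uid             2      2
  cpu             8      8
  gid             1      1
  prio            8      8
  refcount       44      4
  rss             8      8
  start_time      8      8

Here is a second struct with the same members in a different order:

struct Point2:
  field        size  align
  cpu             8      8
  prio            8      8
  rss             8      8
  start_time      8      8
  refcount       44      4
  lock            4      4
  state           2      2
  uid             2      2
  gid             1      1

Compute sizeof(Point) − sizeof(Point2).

16

state at 0 (size 2, align 2) → ends 2
pad 2 to align 4 for lock
lock at 4 (size 4, align 4) → ends 8
uid at 8 (size 2, align 2) → ends 10
pad 6 to align 8 for cpu
cpu at 16 (size 8, align 8) → ends 24
gid at 24 (size 1, align 1) → ends 25
pad 7 to align 8 for prio
prio at 32 (size 8, align 8) → ends 40
refcount at 40 (size 44, align 4) → ends 84
pad 4 to align 8 for rss
rss at 88 (size 8, align 8) → ends 96
start_time at 96 (size 8, align 8) → ends 104
total 104 bytes, alignment 8
— Point2 —
cpu at 0 (size 8, align 8) → ends 8
prio at 8 (size 8, align 8) → ends 16
rss at 16 (size 8, align 8) → ends 24
start_time at 24 (size 8, align 8) → ends 32
refcount at 32 (size 44, align 4) → ends 76
lock at 76 (size 4, align 4) → ends 80
state at 80 (size 2, align 2) → ends 82
uid at 82 (size 2, align 2) → ends 84
gid at 84 (size 1, align 1) → ends 85
tail pad 3 to reach multiple of 8
total 88 bytes, alignment 8
104 − 88 = 16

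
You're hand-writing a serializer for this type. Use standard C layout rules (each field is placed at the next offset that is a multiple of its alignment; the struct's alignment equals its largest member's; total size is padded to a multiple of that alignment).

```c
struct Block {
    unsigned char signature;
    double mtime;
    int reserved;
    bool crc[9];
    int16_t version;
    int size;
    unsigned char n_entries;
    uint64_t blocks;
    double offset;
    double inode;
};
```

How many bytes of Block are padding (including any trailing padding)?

@0: signature [1B, align 1] → 1
+7 pad (align 8)
@8: mtime [8B, align 8] → 16
@16: reserved [4B, align 4] → 20
@20: crc [9B, align 1] → 29
+1 pad (align 2)
@30: version [2B, align 2] → 32
@32: size [4B, align 4] → 36
@36: n_entries [1B, align 1] → 37
+3 pad (align 8)
@40: blocks [8B, align 8] → 48
@48: offset [8B, align 8] → 56
@56: inode [8B, align 8] → 64
size 64, align 8
data bytes 53, size 64 → padding 11

11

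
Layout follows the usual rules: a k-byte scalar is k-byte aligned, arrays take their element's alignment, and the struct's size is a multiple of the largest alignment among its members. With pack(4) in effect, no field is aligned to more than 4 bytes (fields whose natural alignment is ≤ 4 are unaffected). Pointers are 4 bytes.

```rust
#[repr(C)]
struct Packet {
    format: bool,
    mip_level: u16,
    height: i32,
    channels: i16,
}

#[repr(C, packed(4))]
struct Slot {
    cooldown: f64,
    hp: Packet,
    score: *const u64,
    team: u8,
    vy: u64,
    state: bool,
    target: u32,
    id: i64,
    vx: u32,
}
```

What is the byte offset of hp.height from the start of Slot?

12

Packet: format at 0 (size 1, align 1) → ends 1; pad 1 to align 2 for mip_level; mip_level at 2 (size 2, align 2) → ends 4; height at 4 (size 4, align 4) → ends 8; channels at 8 (size 2, align 2) → ends 10; tail pad 2 to reach multiple of 4; total 12 bytes, alignment 4
cooldown at 0 (size 8, align 4) → ends 8
hp at 8 (size 12, align 4) → ends 20
within Packet: height at 4
8 + 4 = 12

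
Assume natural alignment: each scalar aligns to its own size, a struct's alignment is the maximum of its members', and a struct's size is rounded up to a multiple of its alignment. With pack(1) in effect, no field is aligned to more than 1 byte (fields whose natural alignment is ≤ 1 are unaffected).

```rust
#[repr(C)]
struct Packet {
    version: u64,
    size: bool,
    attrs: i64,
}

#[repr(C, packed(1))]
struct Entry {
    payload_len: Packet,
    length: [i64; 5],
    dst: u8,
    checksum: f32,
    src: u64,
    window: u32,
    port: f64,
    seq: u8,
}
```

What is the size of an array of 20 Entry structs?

Packet: version at 0 (size 8, align 8) → ends 8; size at 8 (size 1, align 1) → ends 9; pad 7 to align 8 for attrs; attrs at 16 (size 8, align 8) → ends 24; total 24 bytes, alignment 8
payload_len at 0 (size 24, align 1) → ends 24
length at 24 (size 40, align 1) → ends 64
dst at 64 (size 1, align 1) → ends 65
checksum at 65 (size 4, align 1) → ends 69
src at 69 (size 8, align 1) → ends 77
window at 77 (size 4, align 1) → ends 81
port at 81 (size 8, align 1) → ends 89
seq at 89 (size 1, align 1) → ends 90
total 90 bytes, alignment 1
array of 20: 20 × 90 = 1800

1800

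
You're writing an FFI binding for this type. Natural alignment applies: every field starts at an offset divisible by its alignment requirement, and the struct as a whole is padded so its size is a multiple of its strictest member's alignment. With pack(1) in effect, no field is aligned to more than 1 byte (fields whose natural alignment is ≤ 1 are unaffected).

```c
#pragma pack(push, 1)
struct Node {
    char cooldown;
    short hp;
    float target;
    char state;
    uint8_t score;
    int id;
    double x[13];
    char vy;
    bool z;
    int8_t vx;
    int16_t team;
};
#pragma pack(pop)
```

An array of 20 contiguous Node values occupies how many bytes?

cooldown at 0 (size 1, align 1) → ends 1
hp at 1 (size 2, align 1) → ends 3
target at 3 (size 4, align 1) → ends 7
state at 7 (size 1, align 1) → ends 8
score at 8 (size 1, align 1) → ends 9
id at 9 (size 4, align 1) → ends 13
x at 13 (size 104, align 1) → ends 117
vy at 117 (size 1, align 1) → ends 118
z at 118 (size 1, align 1) → ends 119
vx at 119 (size 1, align 1) → ends 120
team at 120 (size 2, align 1) → ends 122
total 122 bytes, alignment 1
array of 20: 20 × 122 = 2440

2440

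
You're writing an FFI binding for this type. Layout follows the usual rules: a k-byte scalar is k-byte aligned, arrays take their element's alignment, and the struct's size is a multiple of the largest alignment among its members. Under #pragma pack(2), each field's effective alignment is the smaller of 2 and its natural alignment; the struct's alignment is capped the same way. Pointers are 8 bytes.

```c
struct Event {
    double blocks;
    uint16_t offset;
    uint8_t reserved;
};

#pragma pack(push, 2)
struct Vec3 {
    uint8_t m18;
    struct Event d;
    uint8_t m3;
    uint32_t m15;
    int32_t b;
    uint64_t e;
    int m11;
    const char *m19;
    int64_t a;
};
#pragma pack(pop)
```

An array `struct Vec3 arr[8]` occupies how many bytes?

Event: blocks at 0 (size 8, align 8) → ends 8; offset at 8 (size 2, align 2) → ends 10; reserved at 10 (size 1, align 1) → ends 11; tail pad 5 to reach multiple of 8; total 16 bytes, alignment 8
m18 at 0 (size 1, align 1) → ends 1
pad 1 to align 2 for d
d at 2 (size 16, align 2) → ends 18
m3 at 18 (size 1, align 1) → ends 19
pad 1 to align 2 for m15
m15 at 20 (size 4, align 2) → ends 24
b at 24 (size 4, align 2) → ends 28
e at 28 (size 8, align 2) → ends 36
m11 at 36 (size 4, align 2) → ends 40
m19 at 40 (size 8, align 2) → ends 48
a at 48 (size 8, align 2) → ends 56
total 56 bytes, alignment 2
array of 8: 8 × 56 = 448

448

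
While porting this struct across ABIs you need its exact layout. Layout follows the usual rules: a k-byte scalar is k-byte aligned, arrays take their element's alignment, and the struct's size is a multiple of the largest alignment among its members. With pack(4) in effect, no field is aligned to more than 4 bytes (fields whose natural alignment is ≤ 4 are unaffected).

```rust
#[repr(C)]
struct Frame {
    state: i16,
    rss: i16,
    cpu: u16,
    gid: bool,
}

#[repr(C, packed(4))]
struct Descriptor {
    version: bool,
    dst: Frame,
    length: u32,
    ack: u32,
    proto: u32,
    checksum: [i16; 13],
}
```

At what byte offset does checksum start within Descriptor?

Frame: 0..2  state  (2B, 2-aligned); 2..4  rss  (2B, 2-aligned); 4..6  cpu  (2B, 2-aligned); 6..7  gid  (1B, 1-aligned); 7..8  -- tail padding (1B); sizeof = 8, alignof = 2
0..1  version  (1B, 1-aligned)
1..2  -- padding (1B)
2..10  dst  (8B, 2-aligned)
10..12  -- padding (2B)
12..16  length  (4B, 4-aligned)
16..20  ack  (4B, 4-aligned)
20..24  proto  (4B, 4-aligned)
24..50  checksum  (26B, 2-aligned)

24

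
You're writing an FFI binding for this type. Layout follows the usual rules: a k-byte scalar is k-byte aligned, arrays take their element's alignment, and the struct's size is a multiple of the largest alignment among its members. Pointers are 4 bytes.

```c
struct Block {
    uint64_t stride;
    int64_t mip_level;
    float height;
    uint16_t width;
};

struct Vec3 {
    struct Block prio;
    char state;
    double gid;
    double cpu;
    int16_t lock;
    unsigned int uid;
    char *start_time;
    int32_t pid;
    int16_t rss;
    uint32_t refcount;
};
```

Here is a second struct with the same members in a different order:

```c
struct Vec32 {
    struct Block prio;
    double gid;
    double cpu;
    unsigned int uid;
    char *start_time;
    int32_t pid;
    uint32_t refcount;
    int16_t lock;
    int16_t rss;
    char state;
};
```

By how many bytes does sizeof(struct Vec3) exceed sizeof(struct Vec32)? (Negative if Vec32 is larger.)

Block: 0..8  stride  (8B, 8-aligned); 8..16  mip_level  (8B, 8-aligned); 16..20  height  (4B, 4-aligned); 20..22  width  (2B, 2-aligned); 22..24  -- tail padding (2B); sizeof = 24, alignof = 8
0..24  prio  (24B, 8-aligned)
24..25  state  (1B, 1-aligned)
25..32  -- padding (7B)
32..40  gid  (8B, 8-aligned)
40..48  cpu  (8B, 8-aligned)
48..50  lock  (2B, 2-aligned)
50..52  -- padding (2B)
52..56  uid  (4B, 4-aligned)
56..60  start_time  (4B, 4-aligned)
60..64  pid  (4B, 4-aligned)
64..66  rss  (2B, 2-aligned)
66..68  -- padding (2B)
68..72  refcount  (4B, 4-aligned)
sizeof = 72, alignof = 8
— Vec32 —
0..24  prio  (24B, 8-aligned)
24..32  gid  (8B, 8-aligned)
32..40  cpu  (8B, 8-aligned)
40..44  uid  (4B, 4-aligned)
44..48  start_time  (4B, 4-aligned)
48..52  pid  (4B, 4-aligned)
52..56  refcount  (4B, 4-aligned)
56..58  lock  (2B, 2-aligned)
58..60  rss  (2B, 2-aligned)
60..61  state  (1B, 1-aligned)
61..64  -- tail padding (3B)
sizeof = 64, alignof = 8
72 − 64 = 8

8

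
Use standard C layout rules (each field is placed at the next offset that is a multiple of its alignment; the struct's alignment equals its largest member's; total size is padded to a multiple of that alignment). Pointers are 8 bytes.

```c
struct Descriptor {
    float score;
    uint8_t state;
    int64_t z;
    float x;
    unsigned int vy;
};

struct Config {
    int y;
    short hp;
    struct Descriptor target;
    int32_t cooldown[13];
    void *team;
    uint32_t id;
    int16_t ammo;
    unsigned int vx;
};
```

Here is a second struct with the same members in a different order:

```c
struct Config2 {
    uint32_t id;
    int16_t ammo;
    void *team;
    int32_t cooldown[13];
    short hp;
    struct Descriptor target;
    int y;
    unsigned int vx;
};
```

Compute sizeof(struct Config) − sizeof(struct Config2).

Descriptor: @0: score [4B, align 4] → 4; @4: state [1B, align 1] → 5; +3 pad (align 8); @8: z [8B, align 8] → 16; @16: x [4B, align 4] → 20; @20: vy [4B, align 4] → 24; size 24, align 8
@0: y [4B, align 4] → 4
@4: hp [2B, align 2] → 6
+2 pad (align 8)
@8: target [24B, align 8] → 32
@32: cooldown [52B, align 4] → 84
+4 pad (align 8)
@88: team [8B, align 8] → 96
@96: id [4B, align 4] → 100
@100: ammo [2B, align 2] → 102
+2 pad (align 4)
@104: vx [4B, align 4] → 108
+4 tail pad (align 8)
size 112, align 8
— Config2 —
@0: id [4B, align 4] → 4
@4: ammo [2B, align 2] → 6
+2 pad (align 8)
@8: team [8B, align 8] → 16
@16: cooldown [52B, align 4] → 68
@68: hp [2B, align 2] → 70
+2 pad (align 8)
@72: target [24B, align 8] → 96
@96: y [4B, align 4] → 100
@100: vx [4B, align 4] → 104
size 104, align 8
112 − 104 = 8

8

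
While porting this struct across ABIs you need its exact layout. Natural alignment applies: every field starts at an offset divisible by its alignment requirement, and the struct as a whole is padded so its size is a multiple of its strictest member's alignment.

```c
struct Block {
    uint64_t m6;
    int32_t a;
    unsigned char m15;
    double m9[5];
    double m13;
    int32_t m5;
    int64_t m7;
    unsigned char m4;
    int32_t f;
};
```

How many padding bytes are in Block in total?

10

0..8  m6  (8B, 8-aligned)
8..12  a  (4B, 4-aligned)
12..13  m15  (1B, 1-aligned)
13..16  -- padding (3B)
16..56  m9  (40B, 8-aligned)
56..64  m13  (8B, 8-aligned)
64..68  m5  (4B, 4-aligned)
68..72  -- padding (4B)
72..80  m7  (8B, 8-aligned)
80..81  m4  (1B, 1-aligned)
81..84  -- padding (3B)
84..88  f  (4B, 4-aligned)
sizeof = 88, alignof = 8
data bytes 78, size 88 → padding 10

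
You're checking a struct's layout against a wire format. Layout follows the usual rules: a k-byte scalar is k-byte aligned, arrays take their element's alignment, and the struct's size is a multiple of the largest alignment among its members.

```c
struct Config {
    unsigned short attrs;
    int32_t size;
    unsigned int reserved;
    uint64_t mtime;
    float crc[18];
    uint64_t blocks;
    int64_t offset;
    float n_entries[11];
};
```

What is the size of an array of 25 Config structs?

attrs at 0 (size 2, align 2) → ends 2
pad 2 to align 4 for size
size at 4 (size 4, align 4) → ends 8
reserved at 8 (size 4, align 4) → ends 12
pad 4 to align 8 for mtime
mtime at 16 (size 8, align 8) → ends 24
crc at 24 (size 72, align 4) → ends 96
blocks at 96 (size 8, align 8) → ends 104
offset at 104 (size 8, align 8) → ends 112
n_entries at 112 (size 44, align 4) → ends 156
tail pad 4 to reach multiple of 8
total 160 bytes, alignment 8
array of 25: 25 × 160 = 4000

4000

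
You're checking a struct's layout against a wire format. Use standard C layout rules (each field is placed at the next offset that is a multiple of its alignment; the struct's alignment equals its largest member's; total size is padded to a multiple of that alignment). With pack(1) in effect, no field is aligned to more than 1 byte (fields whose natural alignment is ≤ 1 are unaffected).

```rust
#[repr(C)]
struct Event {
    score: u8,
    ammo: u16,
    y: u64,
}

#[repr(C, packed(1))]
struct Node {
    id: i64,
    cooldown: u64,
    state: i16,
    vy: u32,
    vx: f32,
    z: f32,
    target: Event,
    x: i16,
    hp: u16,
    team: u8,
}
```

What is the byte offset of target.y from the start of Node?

38

Event: @0: score [1B, align 1] → 1; +1 pad (align 2); @2: ammo [2B, align 2] → 4; +4 pad (align 8); @8: y [8B, align 8] → 16; size 16, align 8
@0: id [8B, align 1] → 8
@8: cooldown [8B, align 1] → 16
@16: state [2B, align 1] → 18
@18: vy [4B, align 1] → 22
@22: vx [4B, align 1] → 26
@26: z [4B, align 1] → 30
@30: target [16B, align 1] → 46
within Event: y at 8
30 + 8 = 38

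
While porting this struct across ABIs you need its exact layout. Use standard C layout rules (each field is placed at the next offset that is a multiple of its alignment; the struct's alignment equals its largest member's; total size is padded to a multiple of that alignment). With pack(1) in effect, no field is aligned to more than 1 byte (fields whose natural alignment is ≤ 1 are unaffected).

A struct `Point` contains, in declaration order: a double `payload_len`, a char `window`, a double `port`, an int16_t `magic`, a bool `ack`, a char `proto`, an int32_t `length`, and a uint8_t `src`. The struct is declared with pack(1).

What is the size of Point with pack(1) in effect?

26

@0: payload_len [8B, align 1] → 8
@8: window [1B, align 1] → 9
@9: port [8B, align 1] → 17
@17: magic [2B, align 1] → 19
@19: ack [1B, align 1] → 20
@20: proto [1B, align 1] → 21
@21: length [4B, align 1] → 25
@25: src [1B, align 1] → 26
size 26, align 1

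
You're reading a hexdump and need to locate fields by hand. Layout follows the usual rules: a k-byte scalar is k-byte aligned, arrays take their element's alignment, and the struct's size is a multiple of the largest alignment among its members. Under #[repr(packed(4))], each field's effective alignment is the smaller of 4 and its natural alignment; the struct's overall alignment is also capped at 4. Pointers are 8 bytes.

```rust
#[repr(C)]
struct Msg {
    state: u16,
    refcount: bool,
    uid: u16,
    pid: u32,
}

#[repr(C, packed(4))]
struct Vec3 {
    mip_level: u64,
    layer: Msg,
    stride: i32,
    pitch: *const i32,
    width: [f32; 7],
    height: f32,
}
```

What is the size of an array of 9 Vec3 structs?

Msg: @0: state [2B, align 2] → 2; @2: refcount [1B, align 1] → 3; +1 pad (align 2); @4: uid [2B, align 2] → 6; +2 pad (align 4); @8: pid [4B, align 4] → 12; size 12, align 4
@0: mip_level [8B, align 4] → 8
@8: layer [12B, align 4] → 20
@20: stride [4B, align 4] → 24
@24: pitch [8B, align 4] → 32
@32: width [28B, align 4] → 60
@60: height [4B, align 4] → 64
size 64, align 4
array of 9: 9 × 64 = 576

576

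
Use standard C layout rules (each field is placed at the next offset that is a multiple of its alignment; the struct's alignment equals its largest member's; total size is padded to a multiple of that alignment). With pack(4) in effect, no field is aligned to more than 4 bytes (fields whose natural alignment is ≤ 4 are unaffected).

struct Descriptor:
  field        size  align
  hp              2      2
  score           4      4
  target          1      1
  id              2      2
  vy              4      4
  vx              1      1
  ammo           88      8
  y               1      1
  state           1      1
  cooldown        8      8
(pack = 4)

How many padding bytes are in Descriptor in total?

8

0..2  hp  (2B, 2-aligned)
2..4  -- padding (2B)
4..8  score  (4B, 4-aligned)
8..9  target  (1B, 1-aligned)
9..10  -- padding (1B)
10..12  id  (2B, 2-aligned)
12..16  vy  (4B, 4-aligned)
16..17  vx  (1B, 1-aligned)
17..20  -- padding (3B)
20..108  ammo  (88B, 4-aligned)
108..109  y  (1B, 1-aligned)
109..110  state  (1B, 1-aligned)
110..112  -- padding (2B)
112..120  cooldown  (8B, 4-aligned)
sizeof = 120, alignof = 4
data bytes 112, size 120 → padding 8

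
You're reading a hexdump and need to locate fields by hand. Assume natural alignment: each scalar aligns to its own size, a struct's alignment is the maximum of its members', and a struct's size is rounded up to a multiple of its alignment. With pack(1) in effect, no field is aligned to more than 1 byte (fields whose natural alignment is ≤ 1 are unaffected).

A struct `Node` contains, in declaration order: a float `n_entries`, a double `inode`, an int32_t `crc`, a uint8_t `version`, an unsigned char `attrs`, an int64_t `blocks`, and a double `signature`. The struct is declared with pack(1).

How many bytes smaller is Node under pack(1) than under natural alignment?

natural layout:
  @0: n_entries [4B, align 4] → 4
  +4 pad (align 8)
  @8: inode [8B, align 8] → 16
  @16: crc [4B, align 4] → 20
  @20: version [1B, align 1] → 21
  @21: attrs [1B, align 1] → 22
  +2 pad (align 8)
  @24: blocks [8B, align 8] → 32
  @32: signature [8B, align 8] → 40
  size 40, align 8
packed(1) layout:
  @0: n_entries [4B, align 1] → 4
  @4: inode [8B, align 1] → 12
  @12: crc [4B, align 1] → 16
  @16: version [1B, align 1] → 17
  @17: attrs [1B, align 1] → 18
  @18: blocks [8B, align 1] → 26
  @26: signature [8B, align 1] → 34
  size 34, align 1
40 − 34 = 6

6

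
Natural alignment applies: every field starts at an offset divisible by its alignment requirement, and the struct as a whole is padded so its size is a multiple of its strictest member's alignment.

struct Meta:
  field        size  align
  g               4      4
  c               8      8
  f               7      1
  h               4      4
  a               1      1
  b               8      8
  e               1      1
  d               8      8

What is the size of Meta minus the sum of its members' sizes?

0..4  g  (4B, 4-aligned)
4..8  -- padding (4B)
8..16  c  (8B, 8-aligned)
16..23  f  (7B, 1-aligned)
23..24  -- padding (1B)
24..28  h  (4B, 4-aligned)
28..29  a  (1B, 1-aligned)
29..32  -- padding (3B)
32..40  b  (8B, 8-aligned)
40..41  e  (1B, 1-aligned)
41..48  -- padding (7B)
48..56  d  (8B, 8-aligned)
sizeof = 56, alignof = 8
data bytes 41, size 56 → padding 15

15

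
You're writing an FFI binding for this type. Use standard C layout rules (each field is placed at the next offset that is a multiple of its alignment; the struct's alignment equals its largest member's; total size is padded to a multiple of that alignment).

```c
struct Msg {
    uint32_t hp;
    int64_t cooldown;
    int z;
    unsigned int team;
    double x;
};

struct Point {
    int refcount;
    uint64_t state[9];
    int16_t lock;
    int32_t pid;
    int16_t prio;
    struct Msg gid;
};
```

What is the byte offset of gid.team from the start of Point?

116

Msg: 0..4  hp  (4B, 4-aligned); 4..8  -- padding (4B); 8..16  cooldown  (8B, 8-aligned); 16..20  z  (4B, 4-aligned); 20..24  team  (4B, 4-aligned); 24..32  x  (8B, 8-aligned); sizeof = 32, alignof = 8
0..4  refcount  (4B, 4-aligned)
4..8  -- padding (4B)
8..80  state  (72B, 8-aligned)
80..82  lock  (2B, 2-aligned)
82..84  -- padding (2B)
84..88  pid  (4B, 4-aligned)
88..90  prio  (2B, 2-aligned)
90..96  -- padding (6B)
96..128  gid  (32B, 8-aligned)
within Msg: team at 20
96 + 20 = 116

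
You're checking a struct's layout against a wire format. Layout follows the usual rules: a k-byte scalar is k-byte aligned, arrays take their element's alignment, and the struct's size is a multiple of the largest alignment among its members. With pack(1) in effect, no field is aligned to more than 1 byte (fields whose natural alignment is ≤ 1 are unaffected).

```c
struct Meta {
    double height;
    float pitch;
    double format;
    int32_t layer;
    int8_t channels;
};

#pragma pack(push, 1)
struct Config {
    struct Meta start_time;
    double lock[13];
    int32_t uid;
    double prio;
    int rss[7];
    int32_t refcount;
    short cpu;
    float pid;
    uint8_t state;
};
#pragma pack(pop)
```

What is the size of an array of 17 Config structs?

Meta: 0..8  height  (8B, 8-aligned); 8..12  pitch  (4B, 4-aligned); 12..16  -- padding (4B); 16..24  format  (8B, 8-aligned); 24..28  layer  (4B, 4-aligned); 28..29  channels  (1B, 1-aligned); 29..32  -- tail padding (3B); sizeof = 32, alignof = 8
0..32  start_time  (32B, 1-aligned)
32..136  lock  (104B, 1-aligned)
136..140  uid  (4B, 1-aligned)
140..148  prio  (8B, 1-aligned)
148..176  rss  (28B, 1-aligned)
176..180  refcount  (4B, 1-aligned)
180..182  cpu  (2B, 1-aligned)
182..186  pid  (4B, 1-aligned)
186..187  state  (1B, 1-aligned)
sizeof = 187, alignof = 1
array of 17: 17 × 187 = 3179

3179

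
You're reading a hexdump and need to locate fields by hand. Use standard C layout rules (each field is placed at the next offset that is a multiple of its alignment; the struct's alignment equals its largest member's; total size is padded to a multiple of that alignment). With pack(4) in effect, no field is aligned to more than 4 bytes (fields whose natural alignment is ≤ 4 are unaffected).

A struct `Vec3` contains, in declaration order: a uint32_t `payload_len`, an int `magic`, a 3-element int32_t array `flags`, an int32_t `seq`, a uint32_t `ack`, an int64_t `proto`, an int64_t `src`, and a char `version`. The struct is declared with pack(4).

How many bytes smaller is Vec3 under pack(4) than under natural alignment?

8

natural layout:
  @0: payload_len [4B, align 4] → 4
  @4: magic [4B, align 4] → 8
  @8: flags [12B, align 4] → 20
  @20: seq [4B, align 4] → 24
  @24: ack [4B, align 4] → 28
  +4 pad (align 8)
  @32: proto [8B, align 8] → 40
  @40: src [8B, align 8] → 48
  @48: version [1B, align 1] → 49
  +7 tail pad (align 8)
  size 56, align 8
packed(4) layout:
  @0: payload_len [4B, align 4] → 4
  @4: magic [4B, align 4] → 8
  @8: flags [12B, align 4] → 20
  @20: seq [4B, align 4] → 24
  @24: ack [4B, align 4] → 28
  @28: proto [8B, align 4] → 36
  @36: src [8B, align 4] → 44
  @44: version [1B, align 1] → 45
  +3 tail pad (align 4)
  size 48, align 4
56 − 48 = 8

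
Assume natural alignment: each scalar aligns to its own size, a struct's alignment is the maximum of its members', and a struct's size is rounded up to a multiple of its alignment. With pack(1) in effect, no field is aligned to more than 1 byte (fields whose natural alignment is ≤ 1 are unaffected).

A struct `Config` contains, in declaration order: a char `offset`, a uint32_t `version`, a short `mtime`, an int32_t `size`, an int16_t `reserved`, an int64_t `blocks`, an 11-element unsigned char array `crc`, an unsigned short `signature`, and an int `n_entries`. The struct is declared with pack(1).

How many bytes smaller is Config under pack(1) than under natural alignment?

18

natural layout:
  @0: offset [1B, align 1] → 1
  +3 pad (align 4)
  @4: version [4B, align 4] → 8
  @8: mtime [2B, align 2] → 10
  +2 pad (align 4)
  @12: size [4B, align 4] → 16
  @16: reserved [2B, align 2] → 18
  +6 pad (align 8)
  @24: blocks [8B, align 8] → 32
  @32: crc [11B, align 1] → 43
  +1 pad (align 2)
  @44: signature [2B, align 2] → 46
  +2 pad (align 4)
  @48: n_entries [4B, align 4] → 52
  +4 tail pad (align 8)
  size 56, align 8
packed(1) layout:
  @0: offset [1B, align 1] → 1
  @1: version [4B, align 1] → 5
  @5: mtime [2B, align 1] → 7
  @7: size [4B, align 1] → 11
  @11: reserved [2B, align 1] → 13
  @13: blocks [8B, align 1] → 21
  @21: crc [11B, align 1] → 32
  @32: signature [2B, align 1] → 34
  @34: n_entries [4B, align 1] → 38
  size 38, align 1
56 − 38 = 18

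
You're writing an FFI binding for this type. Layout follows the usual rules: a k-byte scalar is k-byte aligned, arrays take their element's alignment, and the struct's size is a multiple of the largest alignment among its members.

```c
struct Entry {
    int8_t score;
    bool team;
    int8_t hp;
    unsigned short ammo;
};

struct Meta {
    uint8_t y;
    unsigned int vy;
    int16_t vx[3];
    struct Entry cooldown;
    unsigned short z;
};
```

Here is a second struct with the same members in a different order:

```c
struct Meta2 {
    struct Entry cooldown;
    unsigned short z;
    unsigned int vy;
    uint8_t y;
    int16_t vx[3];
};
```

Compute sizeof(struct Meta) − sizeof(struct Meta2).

4

Entry: @0: score [1B, align 1] → 1; @1: team [1B, align 1] → 2; @2: hp [1B, align 1] → 3; +1 pad (align 2); @4: ammo [2B, align 2] → 6; size 6, align 2
@0: y [1B, align 1] → 1
+3 pad (align 4)
@4: vy [4B, align 4] → 8
@8: vx [6B, align 2] → 14
@14: cooldown [6B, align 2] → 20
@20: z [2B, align 2] → 22
+2 tail pad (align 4)
size 24, align 4
— Meta2 —
@0: cooldown [6B, align 2] → 6
@6: z [2B, align 2] → 8
@8: vy [4B, align 4] → 12
@12: y [1B, align 1] → 13
+1 pad (align 2)
@14: vx [6B, align 2] → 20
size 20, align 4
24 − 20 = 4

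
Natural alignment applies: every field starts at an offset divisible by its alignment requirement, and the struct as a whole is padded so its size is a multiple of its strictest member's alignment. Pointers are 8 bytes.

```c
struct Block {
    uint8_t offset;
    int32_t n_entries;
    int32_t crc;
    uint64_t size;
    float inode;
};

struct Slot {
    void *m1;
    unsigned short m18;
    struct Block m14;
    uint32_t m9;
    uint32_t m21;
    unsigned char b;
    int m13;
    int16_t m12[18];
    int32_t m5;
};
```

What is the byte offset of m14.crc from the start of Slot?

24

Block: @0: offset [1B, align 1] → 1; +3 pad (align 4); @4: n_entries [4B, align 4] → 8; @8: crc [4B, align 4] → 12; +4 pad (align 8); @16: size [8B, align 8] → 24; @24: inode [4B, align 4] → 28; +4 tail pad (align 8); size 32, align 8
@0: m1 [8B, align 8] → 8
@8: m18 [2B, align 2] → 10
+6 pad (align 8)
@16: m14 [32B, align 8] → 48
within Block: crc at 8
16 + 8 = 24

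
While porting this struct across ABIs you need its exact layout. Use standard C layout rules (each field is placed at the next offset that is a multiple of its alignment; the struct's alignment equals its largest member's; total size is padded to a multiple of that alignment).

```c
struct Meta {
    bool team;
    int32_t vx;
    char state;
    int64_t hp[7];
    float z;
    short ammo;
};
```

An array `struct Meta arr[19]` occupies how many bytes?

1520

@0: team [1B, align 1] → 1
+3 pad (align 4)
@4: vx [4B, align 4] → 8
@8: state [1B, align 1] → 9
+7 pad (align 8)
@16: hp [56B, align 8] → 72
@72: z [4B, align 4] → 76
@76: ammo [2B, align 2] → 78
+2 tail pad (align 8)
size 80, align 8
array of 19: 19 × 80 = 1520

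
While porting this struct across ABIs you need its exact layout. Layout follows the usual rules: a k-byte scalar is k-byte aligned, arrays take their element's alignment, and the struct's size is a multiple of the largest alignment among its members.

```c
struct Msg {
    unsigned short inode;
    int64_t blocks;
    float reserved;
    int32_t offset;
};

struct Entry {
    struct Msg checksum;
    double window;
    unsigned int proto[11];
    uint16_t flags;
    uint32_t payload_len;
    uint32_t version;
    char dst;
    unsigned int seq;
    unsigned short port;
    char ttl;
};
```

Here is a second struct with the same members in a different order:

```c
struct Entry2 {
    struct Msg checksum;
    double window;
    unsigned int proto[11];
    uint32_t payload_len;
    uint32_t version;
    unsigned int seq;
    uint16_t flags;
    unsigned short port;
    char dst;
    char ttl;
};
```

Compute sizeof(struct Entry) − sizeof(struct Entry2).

Msg: inode at 0 (size 2, align 2) → ends 2; pad 6 to align 8 for blocks; blocks at 8 (size 8, align 8) → ends 16; reserved at 16 (size 4, align 4) → ends 20; offset at 20 (size 4, align 4) → ends 24; total 24 bytes, alignment 8
checksum at 0 (size 24, align 8) → ends 24
window at 24 (size 8, align 8) → ends 32
proto at 32 (size 44, align 4) → ends 76
flags at 76 (size 2, align 2) → ends 78
pad 2 to align 4 for payload_len
payload_len at 80 (size 4, align 4) → ends 84
version at 84 (size 4, align 4) → ends 88
dst at 88 (size 1, align 1) → ends 89
pad 3 to align 4 for seq
seq at 92 (size 4, align 4) → ends 96
port at 96 (size 2, align 2) → ends 98
ttl at 98 (size 1, align 1) → ends 99
tail pad 5 to reach multiple of 8
total 104 bytes, alignment 8
— Entry2 —
checksum at 0 (size 24, align 8) → ends 24
window at 24 (size 8, align 8) → ends 32
proto at 32 (size 44, align 4) → ends 76
payload_len at 76 (size 4, align 4) → ends 80
version at 80 (size 4, align 4) → ends 84
seq at 84 (size 4, align 4) → ends 88
flags at 88 (size 2, align 2) → ends 90
port at 90 (size 2, align 2) → ends 92
dst at 92 (size 1, align 1) → ends 93
ttl at 93 (size 1, align 1) → ends 94
tail pad 2 to reach multiple of 8
total 96 bytes, alignment 8
104 − 96 = 8

8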